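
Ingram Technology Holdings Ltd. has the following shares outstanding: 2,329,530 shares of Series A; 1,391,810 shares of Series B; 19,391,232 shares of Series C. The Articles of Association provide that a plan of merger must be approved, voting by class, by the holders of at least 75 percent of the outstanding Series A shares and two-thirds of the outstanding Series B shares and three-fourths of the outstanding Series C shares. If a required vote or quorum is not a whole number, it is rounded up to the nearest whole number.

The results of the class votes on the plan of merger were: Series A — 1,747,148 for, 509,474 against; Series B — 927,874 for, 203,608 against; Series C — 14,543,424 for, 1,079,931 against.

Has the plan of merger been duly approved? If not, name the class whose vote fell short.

Approved — every class gave the required vote.

Series A: 3/4 of 2329530 = 1747147.50, rounded up to 1747148; 1,747,148 required, 1,747,148 in favor — approved.
Series B: 2/3 of 1391810 = 927873.33, rounded up to 927874; 927,874 required, 927,874 in favor — approved.
Series C: 3/4 of 19391232 = 14543424; 14,543,424 required, 14,543,424 in favor — approved.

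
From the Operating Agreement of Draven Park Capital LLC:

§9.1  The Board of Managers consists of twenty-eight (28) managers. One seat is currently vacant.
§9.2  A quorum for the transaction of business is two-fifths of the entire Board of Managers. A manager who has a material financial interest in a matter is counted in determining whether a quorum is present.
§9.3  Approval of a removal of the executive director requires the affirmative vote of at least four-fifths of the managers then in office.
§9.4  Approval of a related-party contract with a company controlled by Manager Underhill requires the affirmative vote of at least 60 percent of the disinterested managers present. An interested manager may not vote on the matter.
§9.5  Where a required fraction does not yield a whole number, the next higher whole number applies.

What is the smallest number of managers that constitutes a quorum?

2/5 of 28 = 11.20, rounded up to 12.

12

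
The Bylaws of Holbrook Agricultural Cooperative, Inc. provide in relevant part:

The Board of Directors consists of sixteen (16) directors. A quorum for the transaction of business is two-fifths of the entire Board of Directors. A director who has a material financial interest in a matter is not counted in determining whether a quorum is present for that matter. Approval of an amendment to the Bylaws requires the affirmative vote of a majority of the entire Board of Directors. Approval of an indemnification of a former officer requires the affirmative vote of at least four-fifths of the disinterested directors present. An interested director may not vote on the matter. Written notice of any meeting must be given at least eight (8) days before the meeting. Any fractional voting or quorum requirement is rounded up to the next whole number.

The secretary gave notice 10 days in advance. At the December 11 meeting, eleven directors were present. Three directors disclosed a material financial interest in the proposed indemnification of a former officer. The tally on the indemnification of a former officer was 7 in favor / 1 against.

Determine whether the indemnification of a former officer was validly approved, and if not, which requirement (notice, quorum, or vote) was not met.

Valid — all requirements satisfied.

Notice: 10 days given; 8 required (10 ≥ 8). Satisfied.
Quorum: 11 present, but the 3 interested directors do not count, leaving 8. Quorum is 7. Satisfied.
Vote: the indemnification of a former officer requires four-fifths of the disinterested directors present (11 − 3 = 8). 4/5 of 8 = 6.40, rounded up to 7, so 7 affirmative votes are needed; 7 voted in favor. Satisfied.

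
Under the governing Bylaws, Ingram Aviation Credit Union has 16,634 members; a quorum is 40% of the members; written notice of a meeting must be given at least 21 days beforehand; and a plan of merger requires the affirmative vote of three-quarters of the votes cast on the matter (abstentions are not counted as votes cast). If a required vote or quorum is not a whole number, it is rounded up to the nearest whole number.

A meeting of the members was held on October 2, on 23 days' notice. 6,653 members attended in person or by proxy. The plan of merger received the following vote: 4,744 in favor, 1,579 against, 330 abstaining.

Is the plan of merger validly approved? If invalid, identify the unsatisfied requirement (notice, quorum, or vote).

Notice: 23 days given; 21 required. Satisfied.
Quorum: 40% of 16,634 = 6,653.60, rounded up to 6,654; 6,653 present. Not satisfied.
Vote: requires three-fourths of the votes cast (6,653 − 330 abstaining = 6,323); 3/4 of 6323 = 4742.25, rounded up to 4743, so 4,743 needed; 4,744 in favor. Satisfied.

Invalid — quorum requirement not satisfied.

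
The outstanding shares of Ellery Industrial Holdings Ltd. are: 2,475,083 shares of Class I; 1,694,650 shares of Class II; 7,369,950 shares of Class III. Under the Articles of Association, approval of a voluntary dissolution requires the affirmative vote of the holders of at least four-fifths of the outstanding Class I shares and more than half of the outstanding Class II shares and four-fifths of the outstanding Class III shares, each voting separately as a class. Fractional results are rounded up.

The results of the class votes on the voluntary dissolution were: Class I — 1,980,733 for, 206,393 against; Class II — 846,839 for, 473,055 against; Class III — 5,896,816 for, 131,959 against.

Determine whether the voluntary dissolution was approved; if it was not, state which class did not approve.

Class I: 4/5 of 2475083 = 1980066.40, rounded up to 1980067; 1,980,067 required, 1,980,733 in favor — approved.
Class II: a majority of 1694650 is 847326; 847,326 required, 846,839 in favor — not approved.
Class III: 4/5 of 7369950 = 5895960; 5,895,960 required, 5,896,816 in favor — approved.

Not approved — the Class II shares did not give the required vote.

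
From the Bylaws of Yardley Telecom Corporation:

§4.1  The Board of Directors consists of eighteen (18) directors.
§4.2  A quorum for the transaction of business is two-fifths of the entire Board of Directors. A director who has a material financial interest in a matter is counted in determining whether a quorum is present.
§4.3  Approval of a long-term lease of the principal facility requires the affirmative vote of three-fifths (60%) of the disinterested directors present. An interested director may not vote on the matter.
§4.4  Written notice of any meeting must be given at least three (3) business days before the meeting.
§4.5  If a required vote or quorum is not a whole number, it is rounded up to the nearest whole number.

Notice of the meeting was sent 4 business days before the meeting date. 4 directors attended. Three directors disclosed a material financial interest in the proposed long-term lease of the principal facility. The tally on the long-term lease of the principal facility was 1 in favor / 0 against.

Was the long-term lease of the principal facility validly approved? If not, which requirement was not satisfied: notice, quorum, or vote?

Invalid — quorum requirement not satisfied.

Notice: 4 business days given; 3 required (4 ≥ 3). Satisfied.
Quorum: 4 present (interested directors count toward quorum); quorum is 8. Not satisfied.
Vote: the long-term lease of the principal facility requires three-fifths of the disinterested directors present (4 − 3 = 1). 3/5 of 1 = 0.60, rounded up to 1, so 1 affirmative vote is needed; 1 voted in favor. Satisfied. (Moot — without a quorum no business can be validly transacted.)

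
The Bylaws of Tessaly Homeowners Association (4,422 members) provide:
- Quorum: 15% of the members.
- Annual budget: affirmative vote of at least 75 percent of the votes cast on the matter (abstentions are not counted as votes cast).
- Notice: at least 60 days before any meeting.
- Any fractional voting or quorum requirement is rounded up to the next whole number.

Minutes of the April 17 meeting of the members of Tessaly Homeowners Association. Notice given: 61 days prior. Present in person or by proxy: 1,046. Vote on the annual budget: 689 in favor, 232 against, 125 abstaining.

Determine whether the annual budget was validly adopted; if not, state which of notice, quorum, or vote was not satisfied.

Invalid — vote requirement not satisfied.

Notice: 61 days given; 60 required. Satisfied.
Quorum: 15% of 4,422 = 663.30, rounded up to 664; 1,046 present. Satisfied.
Vote: requires three-fourths of the votes cast (1,046 − 125 abstaining = 921); 3/4 of 921 = 690.75, rounded up to 691, so 691 needed; 689 in favor. Not satisfied.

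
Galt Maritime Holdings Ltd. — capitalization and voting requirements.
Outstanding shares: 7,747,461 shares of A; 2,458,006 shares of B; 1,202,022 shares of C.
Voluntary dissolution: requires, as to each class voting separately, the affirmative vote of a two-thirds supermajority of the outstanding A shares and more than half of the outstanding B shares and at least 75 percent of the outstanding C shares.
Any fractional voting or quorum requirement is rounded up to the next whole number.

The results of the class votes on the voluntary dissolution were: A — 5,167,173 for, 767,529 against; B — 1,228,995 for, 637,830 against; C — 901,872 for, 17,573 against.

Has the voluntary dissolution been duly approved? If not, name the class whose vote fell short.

Not approved — the B shares did not give the required vote.

A: 2/3 of 7747461 = 5164974; 5,164,974 required, 5,167,173 in favor — approved.
B: a majority of 2458006 is 1229004; 1,229,004 required, 1,228,995 in favor — not approved.
C: 3/4 of 1202022 = 901516.50, rounded up to 901517; 901,517 required, 901,872 in favor — approved.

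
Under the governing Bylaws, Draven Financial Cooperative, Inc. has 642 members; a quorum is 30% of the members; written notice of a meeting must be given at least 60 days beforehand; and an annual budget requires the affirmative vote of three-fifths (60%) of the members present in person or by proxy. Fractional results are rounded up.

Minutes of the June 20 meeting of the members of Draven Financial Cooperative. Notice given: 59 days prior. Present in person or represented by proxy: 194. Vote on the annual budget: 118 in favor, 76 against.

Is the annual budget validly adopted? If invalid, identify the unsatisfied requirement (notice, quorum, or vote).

Invalid — notice requirement not satisfied.

Notice: 59 days given; 60 required. Not satisfied.
Quorum: 30% of 642 = 192.60, rounded up to 193; 194 present. Satisfied.
Vote: requires three-fifths of those present (194); 3/5 of 194 = 116.40, rounded up to 117, so 117 needed; 118 in favor. Satisfied.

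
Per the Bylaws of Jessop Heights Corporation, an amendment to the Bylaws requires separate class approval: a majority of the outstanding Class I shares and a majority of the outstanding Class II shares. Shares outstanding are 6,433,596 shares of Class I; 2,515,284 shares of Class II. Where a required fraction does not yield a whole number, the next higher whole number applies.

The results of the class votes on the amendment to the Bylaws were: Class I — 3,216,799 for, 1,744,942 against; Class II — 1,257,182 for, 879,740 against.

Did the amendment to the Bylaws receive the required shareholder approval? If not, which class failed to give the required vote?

Class I: a majority of 6433596 is 3216799; 3,216,799 required, 3,216,799 in favor — approved.
Class II: a majority of 2515284 is 1257643; 1,257,643 required, 1,257,182 in favor — not approved.

Not approved — the Class II shares did not give the required vote.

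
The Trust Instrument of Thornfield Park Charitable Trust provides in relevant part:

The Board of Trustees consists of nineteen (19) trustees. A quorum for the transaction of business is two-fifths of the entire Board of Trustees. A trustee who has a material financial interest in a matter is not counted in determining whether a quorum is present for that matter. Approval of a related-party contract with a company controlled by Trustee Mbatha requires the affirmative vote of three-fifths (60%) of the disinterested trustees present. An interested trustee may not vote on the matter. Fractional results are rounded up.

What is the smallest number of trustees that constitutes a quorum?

2/5 of 19 = 7.60, rounded up to 8.

8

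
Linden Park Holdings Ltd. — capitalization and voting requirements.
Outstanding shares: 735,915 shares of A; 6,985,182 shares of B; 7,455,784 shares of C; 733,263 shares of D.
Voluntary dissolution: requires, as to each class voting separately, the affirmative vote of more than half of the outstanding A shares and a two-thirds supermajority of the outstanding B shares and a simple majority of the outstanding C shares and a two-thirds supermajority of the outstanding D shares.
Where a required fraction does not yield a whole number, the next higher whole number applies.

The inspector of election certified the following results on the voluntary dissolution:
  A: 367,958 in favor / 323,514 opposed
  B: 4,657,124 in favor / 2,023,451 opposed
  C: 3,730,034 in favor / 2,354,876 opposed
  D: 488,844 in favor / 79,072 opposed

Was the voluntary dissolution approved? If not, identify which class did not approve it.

A: a majority of 735915 is 367958; 367,958 required, 367,958 in favor — approved.
B: 2/3 of 6985182 = 4656788; 4,656,788 required, 4,657,124 in favor — approved.
C: a majority of 7455784 is 3727893; 3,727,893 required, 3,730,034 in favor — approved.
D: 2/3 of 733263 = 488842; 488,842 required, 488,844 in favor — approved.

Approved — every class gave the required vote.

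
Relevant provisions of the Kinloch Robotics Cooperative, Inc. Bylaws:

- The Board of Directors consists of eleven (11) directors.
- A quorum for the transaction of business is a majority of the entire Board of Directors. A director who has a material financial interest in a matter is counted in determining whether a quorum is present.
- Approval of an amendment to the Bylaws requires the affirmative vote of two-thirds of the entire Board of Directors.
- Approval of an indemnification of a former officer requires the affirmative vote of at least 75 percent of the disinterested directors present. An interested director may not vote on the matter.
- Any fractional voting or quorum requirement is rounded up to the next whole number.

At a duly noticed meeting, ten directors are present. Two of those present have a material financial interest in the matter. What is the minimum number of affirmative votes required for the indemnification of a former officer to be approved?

The indemnification of a former officer requires three-fourths of the disinterested directors present (10 − 2 = 8).
3/4 of 8 = 6.

6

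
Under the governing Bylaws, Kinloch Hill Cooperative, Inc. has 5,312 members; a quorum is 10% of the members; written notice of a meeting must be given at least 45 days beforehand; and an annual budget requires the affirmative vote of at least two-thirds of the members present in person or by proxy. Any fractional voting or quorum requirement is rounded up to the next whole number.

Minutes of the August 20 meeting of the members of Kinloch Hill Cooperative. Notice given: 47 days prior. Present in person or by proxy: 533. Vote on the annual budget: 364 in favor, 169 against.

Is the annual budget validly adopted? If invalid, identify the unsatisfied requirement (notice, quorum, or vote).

Notice: 47 days given; 45 required. Satisfied.
Quorum: 10% of 5,312 = 531.20, rounded up to 532; 533 present. Satisfied.
Vote: requires two-thirds of those present (533); 2/3 of 533 = 355.33, rounded up to 356, so 356 needed; 364 in favor. Satisfied.

Valid — all requirements satisfied.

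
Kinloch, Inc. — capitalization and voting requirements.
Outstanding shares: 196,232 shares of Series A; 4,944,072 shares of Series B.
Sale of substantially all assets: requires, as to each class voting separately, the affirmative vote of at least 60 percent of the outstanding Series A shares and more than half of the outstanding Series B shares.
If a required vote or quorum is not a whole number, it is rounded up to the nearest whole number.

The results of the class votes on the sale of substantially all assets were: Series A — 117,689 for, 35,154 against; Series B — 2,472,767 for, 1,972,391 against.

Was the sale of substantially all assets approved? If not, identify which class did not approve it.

Series A: 3/5 of 196232 = 117739.20, rounded up to 117740; 117,740 required, 117,689 in favor — not approved.
Series B: a majority of 4944072 is 2472037; 2,472,037 required, 2,472,767 in favor — approved.

Not approved — the Series A shares did not give the required vote.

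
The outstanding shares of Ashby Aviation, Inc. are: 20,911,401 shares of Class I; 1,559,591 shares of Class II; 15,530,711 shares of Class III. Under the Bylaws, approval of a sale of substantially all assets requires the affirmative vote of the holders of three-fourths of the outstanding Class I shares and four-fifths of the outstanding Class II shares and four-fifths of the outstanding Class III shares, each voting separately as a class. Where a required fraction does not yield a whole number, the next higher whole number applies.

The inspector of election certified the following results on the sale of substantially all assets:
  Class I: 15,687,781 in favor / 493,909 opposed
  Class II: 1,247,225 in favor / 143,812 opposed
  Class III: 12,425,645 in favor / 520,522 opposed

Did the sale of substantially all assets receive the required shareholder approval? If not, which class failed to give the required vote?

Class I: 3/4 of 20911401 = 15683550.75, rounded up to 15683551; 15,683,551 required, 15,687,781 in favor — approved.
Class II: 4/5 of 1559591 = 1247672.80, rounded up to 1247673; 1,247,673 required, 1,247,225 in favor — not approved.
Class III: 4/5 of 15530711 = 12424568.80, rounded up to 12424569; 12,424,569 required, 12,425,645 in favor — approved.

Not approved — the Class II shares did not give the required vote.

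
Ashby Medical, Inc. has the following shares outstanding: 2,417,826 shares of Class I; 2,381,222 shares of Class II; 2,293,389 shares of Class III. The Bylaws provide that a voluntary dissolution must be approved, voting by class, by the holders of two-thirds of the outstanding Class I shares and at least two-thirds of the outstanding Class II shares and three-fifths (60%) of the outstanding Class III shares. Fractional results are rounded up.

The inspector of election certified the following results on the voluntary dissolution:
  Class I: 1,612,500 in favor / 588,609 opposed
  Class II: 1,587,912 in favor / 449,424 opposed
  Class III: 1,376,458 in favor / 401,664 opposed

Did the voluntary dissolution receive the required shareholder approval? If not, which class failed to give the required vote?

Approved — every class gave the required vote.

Class I: 2/3 of 2417826 = 1611884; 1,611,884 required, 1,612,500 in favor — approved.
Class II: 2/3 of 2381222 = 1587481.33, rounded up to 1587482; 1,587,482 required, 1,587,912 in favor — approved.
Class III: 3/5 of 2293389 = 1376033.40, rounded up to 1376034; 1,376,034 required, 1,376,458 in favor — approved.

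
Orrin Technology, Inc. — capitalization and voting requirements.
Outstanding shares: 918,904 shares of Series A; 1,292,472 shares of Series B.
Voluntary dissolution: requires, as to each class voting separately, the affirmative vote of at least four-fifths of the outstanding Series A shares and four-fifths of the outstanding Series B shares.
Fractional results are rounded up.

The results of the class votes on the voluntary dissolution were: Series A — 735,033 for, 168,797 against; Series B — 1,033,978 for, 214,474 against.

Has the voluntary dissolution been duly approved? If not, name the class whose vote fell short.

Not approved — the Series A shares did not give the required vote.

Series A: 4/5 of 918904 = 735123.20, rounded up to 735124; 735,124 required, 735,033 in favor — not approved.
Series B: 4/5 of 1292472 = 1033977.60, rounded up to 1033978; 1,033,978 required, 1,033,978 in favor — approved.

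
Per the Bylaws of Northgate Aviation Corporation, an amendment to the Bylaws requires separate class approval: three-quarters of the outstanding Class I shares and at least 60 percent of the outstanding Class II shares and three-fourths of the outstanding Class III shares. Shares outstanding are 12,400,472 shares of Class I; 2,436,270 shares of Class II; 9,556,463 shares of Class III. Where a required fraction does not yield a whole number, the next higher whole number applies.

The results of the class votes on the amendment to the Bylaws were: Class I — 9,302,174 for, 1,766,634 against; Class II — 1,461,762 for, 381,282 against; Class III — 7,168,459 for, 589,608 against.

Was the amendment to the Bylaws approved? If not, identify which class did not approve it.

Class I: 3/4 of 12400472 = 9300354; 9,300,354 required, 9,302,174 in favor — approved.
Class II: 3/5 of 2436270 = 1461762; 1,461,762 required, 1,461,762 in favor — approved.
Class III: 3/4 of 9556463 = 7167347.25, rounded up to 7167348; 7,167,348 required, 7,168,459 in favor — approved.

Approved — every class gave the required vote.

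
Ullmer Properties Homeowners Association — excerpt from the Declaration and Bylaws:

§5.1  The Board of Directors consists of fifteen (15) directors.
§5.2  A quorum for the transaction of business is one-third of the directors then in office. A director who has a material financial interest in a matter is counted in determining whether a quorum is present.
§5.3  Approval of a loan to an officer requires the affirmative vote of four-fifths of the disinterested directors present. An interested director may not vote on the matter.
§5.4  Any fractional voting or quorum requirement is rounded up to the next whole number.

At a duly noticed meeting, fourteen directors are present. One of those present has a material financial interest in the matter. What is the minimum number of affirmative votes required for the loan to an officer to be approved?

11

The loan to an officer requires four-fifths of the disinterested directors present (14 − 1 = 13).
4/5 of 13 = 10.40, rounded up to 11.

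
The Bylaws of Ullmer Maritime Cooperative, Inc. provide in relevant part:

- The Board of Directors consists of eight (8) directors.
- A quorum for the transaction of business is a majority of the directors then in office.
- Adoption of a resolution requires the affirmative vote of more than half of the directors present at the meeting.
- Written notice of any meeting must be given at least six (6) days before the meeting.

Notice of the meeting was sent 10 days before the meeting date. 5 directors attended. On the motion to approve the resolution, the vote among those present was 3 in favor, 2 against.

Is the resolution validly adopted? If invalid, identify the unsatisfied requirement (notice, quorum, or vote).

Notice: 10 days given; 6 required (10 ≥ 6). Satisfied.
Quorum: 5 present; quorum is 5. Satisfied.
Vote: the resolution requires a majority of the directors present (5). A majority of 5 is 3, so 3 affirmative votes are needed; 3 voted in favor. Satisfied.

Valid — all requirements satisfied.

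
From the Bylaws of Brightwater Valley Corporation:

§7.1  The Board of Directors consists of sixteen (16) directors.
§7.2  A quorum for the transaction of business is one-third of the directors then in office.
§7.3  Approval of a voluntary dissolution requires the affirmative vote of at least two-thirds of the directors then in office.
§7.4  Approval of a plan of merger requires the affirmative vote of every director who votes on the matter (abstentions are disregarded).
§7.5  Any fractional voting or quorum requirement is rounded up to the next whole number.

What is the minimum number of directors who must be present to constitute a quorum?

1/3 of 16 = 5.33, rounded up to 6.

6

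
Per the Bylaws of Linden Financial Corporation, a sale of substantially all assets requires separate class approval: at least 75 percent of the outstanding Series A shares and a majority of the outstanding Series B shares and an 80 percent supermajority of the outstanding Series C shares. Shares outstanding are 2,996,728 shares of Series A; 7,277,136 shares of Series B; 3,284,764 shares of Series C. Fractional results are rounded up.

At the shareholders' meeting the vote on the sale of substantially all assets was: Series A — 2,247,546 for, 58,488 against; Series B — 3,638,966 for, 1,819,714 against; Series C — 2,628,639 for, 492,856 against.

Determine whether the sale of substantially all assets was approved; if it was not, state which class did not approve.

Approved — every class gave the required vote.

Series A: 3/4 of 2996728 = 2247546; 2,247,546 required, 2,247,546 in favor — approved.
Series B: a majority of 7277136 is 3638569; 3,638,569 required, 3,638,966 in favor — approved.
Series C: 4/5 of 3284764 = 2627811.20, rounded up to 2627812; 2,627,812 required, 2,628,639 in favor — approved.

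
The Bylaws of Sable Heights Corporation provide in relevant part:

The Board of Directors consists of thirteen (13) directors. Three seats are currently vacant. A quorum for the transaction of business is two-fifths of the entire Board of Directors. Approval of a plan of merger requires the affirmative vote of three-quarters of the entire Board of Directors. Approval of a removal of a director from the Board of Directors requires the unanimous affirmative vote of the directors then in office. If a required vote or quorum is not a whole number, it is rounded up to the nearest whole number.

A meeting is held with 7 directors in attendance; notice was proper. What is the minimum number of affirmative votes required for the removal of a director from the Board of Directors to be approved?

The removal of a director from the Board of Directors requires the unanimous vote of the directors then in office (10).
Unanimous means all 10.
(Only 7 can vote, so the removal of a director from the Board of Directors cannot pass at this meeting, but the required vote is still 10.)

10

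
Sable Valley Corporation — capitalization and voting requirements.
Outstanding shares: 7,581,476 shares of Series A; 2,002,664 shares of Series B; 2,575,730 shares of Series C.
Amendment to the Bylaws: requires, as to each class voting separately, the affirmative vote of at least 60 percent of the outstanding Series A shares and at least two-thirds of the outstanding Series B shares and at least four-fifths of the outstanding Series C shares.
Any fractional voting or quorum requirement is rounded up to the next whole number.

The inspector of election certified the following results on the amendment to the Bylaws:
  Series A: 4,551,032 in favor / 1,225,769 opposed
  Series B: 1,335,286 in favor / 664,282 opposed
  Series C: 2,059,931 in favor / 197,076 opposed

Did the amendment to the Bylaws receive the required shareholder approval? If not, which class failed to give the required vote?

Series A: 3/5 of 7581476 = 4548885.60, rounded up to 4548886; 4,548,886 required, 4,551,032 in favor — approved.
Series B: 2/3 of 2002664 = 1335109.33, rounded up to 1335110; 1,335,110 required, 1,335,286 in favor — approved.
Series C: 4/5 of 2575730 = 2060584; 2,060,584 required, 2,059,931 in favor — not approved.

Not approved — the Series C shares did not give the required vote.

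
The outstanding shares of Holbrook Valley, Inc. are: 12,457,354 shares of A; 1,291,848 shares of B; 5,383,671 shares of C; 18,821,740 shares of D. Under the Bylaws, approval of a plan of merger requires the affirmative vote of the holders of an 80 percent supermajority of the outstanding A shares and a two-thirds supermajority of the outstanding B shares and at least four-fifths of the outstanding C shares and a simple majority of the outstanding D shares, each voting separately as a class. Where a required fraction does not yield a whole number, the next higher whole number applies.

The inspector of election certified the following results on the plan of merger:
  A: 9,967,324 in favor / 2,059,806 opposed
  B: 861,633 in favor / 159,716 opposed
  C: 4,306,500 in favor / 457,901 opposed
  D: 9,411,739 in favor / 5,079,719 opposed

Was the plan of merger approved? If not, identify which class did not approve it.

A: 4/5 of 12457354 = 9965883.20, rounded up to 9965884; 9,965,884 required, 9,967,324 in favor — approved.
B: 2/3 of 1291848 = 861232; 861,232 required, 861,633 in favor — approved.
C: 4/5 of 5383671 = 4306936.80, rounded up to 4306937; 4,306,937 required, 4,306,500 in favor — not approved.
D: a majority of 18821740 is 9410871; 9,410,871 required, 9,411,739 in favor — approved.

Not approved — the C shares did not give the required vote.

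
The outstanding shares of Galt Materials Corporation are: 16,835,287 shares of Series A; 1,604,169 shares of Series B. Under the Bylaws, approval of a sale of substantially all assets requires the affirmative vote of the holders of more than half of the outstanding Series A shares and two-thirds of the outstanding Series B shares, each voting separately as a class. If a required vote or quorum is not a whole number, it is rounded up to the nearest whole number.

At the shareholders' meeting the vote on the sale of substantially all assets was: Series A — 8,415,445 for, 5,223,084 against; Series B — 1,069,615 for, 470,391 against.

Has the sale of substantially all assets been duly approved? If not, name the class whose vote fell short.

Not approved — the Series A shares did not give the required vote.

Series A: a majority of 16835287 is 8417644; 8,417,644 required, 8,415,445 in favor — not approved.
Series B: 2/3 of 1604169 = 1069446; 1,069,446 required, 1,069,615 in favor — approved.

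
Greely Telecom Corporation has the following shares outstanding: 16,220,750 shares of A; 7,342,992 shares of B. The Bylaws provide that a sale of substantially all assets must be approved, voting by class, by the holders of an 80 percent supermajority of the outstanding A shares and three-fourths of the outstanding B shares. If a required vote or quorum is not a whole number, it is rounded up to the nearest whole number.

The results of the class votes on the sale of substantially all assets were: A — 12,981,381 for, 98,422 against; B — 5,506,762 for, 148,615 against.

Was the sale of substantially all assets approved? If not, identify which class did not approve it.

A: 4/5 of 16220750 = 12976600; 12,976,600 required, 12,981,381 in favor — approved.
B: 3/4 of 7342992 = 5507244; 5,507,244 required, 5,506,762 in favor — not approved.

Not approved — the B shares did not give the required vote.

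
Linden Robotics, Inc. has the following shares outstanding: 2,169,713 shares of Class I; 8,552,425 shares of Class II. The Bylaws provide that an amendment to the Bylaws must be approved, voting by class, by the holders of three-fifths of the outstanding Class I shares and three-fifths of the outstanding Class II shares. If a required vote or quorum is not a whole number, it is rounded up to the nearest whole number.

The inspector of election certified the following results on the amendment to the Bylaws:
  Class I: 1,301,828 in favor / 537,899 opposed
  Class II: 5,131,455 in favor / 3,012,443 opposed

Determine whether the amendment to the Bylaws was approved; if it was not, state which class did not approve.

Approved — every class gave the required vote.

Class I: 3/5 of 2169713 = 1301827.80, rounded up to 1301828; 1,301,828 required, 1,301,828 in favor — approved.
Class II: 3/5 of 8552425 = 5131455; 5,131,455 required, 5,131,455 in favor — approved.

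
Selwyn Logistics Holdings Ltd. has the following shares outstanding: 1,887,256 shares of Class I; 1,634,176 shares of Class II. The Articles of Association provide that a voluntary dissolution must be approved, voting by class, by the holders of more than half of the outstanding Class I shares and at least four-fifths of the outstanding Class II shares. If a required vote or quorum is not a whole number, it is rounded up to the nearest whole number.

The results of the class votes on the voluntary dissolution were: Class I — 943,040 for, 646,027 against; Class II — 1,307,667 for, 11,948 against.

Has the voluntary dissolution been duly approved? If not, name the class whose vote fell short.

Class I: a majority of 1887256 is 943629; 943,629 required, 943,040 in favor — not approved.
Class II: 4/5 of 1634176 = 1307340.80, rounded up to 1307341; 1,307,341 required, 1,307,667 in favor — approved.

Not approved — the Class I shares did not give the required vote.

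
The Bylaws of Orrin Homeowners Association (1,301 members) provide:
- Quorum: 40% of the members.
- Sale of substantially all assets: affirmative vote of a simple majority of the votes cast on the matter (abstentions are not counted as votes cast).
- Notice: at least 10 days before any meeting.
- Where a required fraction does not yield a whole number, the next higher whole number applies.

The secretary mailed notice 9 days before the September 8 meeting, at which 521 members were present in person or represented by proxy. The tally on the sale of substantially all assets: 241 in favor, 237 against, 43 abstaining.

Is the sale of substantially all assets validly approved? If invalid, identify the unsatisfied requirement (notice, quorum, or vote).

Notice: 9 days given; 10 required. Not satisfied.
Quorum: 40% of 1,301 = 520.40, rounded up to 521; 521 present. Satisfied.
Vote: requires a majority of the votes cast (521 − 43 abstaining = 478); a majority of 478 is 240, so 240 needed; 241 in favor. Satisfied.

Invalid — notice requirement not satisfied.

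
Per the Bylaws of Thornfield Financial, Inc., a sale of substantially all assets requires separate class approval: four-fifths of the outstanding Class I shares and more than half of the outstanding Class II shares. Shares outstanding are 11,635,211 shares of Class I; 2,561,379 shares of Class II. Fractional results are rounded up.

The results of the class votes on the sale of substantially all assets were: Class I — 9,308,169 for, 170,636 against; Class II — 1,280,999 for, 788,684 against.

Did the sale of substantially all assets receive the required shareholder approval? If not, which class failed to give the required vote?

Approved — every class gave the required vote.

Class I: 4/5 of 11635211 = 9308168.80, rounded up to 9308169; 9,308,169 required, 9,308,169 in favor — approved.
Class II: a majority of 2561379 is 1280690; 1,280,690 required, 1,280,999 in favor — approved.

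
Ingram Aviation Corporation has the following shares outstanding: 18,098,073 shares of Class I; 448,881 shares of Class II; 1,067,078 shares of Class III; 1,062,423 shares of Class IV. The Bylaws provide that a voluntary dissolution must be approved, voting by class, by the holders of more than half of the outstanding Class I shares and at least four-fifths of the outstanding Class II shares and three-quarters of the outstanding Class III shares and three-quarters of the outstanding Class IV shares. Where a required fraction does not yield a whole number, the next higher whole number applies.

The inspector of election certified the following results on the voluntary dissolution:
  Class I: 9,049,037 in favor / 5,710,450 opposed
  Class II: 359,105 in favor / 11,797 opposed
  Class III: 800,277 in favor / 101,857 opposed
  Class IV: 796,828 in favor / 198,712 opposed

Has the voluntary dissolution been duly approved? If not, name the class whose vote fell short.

Class I: a majority of 18098073 is 9049037; 9,049,037 required, 9,049,037 in favor — approved.
Class II: 4/5 of 448881 = 359104.80, rounded up to 359105; 359,105 required, 359,105 in favor — approved.
Class III: 3/4 of 1067078 = 800308.50, rounded up to 800309; 800,309 required, 800,277 in favor — not approved.
Class IV: 3/4 of 1062423 = 796817.25, rounded up to 796818; 796,818 required, 796,828 in favor — approved.

Not approved — the Class III shares did not give the required vote.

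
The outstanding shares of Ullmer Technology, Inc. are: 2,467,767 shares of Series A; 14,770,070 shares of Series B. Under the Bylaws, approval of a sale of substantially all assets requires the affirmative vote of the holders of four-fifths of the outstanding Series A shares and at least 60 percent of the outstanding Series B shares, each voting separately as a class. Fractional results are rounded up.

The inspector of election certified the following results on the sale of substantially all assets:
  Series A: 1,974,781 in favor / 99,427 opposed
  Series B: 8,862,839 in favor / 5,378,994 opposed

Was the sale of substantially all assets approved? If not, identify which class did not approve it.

Approved — every class gave the required vote.

Series A: 4/5 of 2467767 = 1974213.60, rounded up to 1974214; 1,974,214 required, 1,974,781 in favor — approved.
Series B: 3/5 of 14770070 = 8862042; 8,862,042 required, 8,862,839 in favor — approved.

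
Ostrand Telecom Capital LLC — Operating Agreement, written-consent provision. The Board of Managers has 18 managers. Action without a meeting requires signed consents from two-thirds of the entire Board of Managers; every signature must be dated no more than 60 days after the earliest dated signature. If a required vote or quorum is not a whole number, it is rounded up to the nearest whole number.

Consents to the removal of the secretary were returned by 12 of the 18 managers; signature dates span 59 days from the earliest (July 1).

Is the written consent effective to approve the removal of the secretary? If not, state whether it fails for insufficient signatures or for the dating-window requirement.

Signatures required: two-thirds of 18 — 2/3 of 18 = 12, so 12 needed; 12 signed. Sufficient.
Dating window: the latest signature is 59 days after the earliest; the limit is 60 days. Within the window.

Effective — both the signature and dating-window requirements are satisfied.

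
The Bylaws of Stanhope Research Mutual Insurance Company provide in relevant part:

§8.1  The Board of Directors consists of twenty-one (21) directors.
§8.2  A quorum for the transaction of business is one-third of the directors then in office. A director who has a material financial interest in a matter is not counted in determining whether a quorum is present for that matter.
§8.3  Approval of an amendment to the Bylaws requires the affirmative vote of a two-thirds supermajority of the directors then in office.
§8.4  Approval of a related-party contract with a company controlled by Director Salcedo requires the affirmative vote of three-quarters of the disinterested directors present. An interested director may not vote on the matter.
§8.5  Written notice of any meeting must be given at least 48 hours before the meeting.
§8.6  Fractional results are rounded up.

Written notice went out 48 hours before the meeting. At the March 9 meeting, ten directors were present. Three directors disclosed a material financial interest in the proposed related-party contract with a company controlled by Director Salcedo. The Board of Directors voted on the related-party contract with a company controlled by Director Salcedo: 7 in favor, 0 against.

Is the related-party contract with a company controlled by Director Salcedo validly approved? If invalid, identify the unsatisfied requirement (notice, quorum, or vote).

Notice: 48 hours given; 48 required (48 ≥ 48). Satisfied.
Quorum: 10 present, but the 3 interested directors do not count, leaving 7. Quorum is 7. Satisfied.
Vote: the related-party contract with a company controlled by Director Salcedo requires three-fourths of the disinterested directors present (10 − 3 = 7). 3/4 of 7 = 5.25, rounded up to 6, so 6 affirmative votes are needed; 7 voted in favor. Satisfied.

Valid — all requirements satisfied.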